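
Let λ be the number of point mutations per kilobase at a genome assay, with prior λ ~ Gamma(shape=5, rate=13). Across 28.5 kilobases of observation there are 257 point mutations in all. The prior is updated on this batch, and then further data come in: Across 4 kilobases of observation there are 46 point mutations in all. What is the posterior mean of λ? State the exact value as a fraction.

Total count 257 over total exposure 28.5 kilobases.
After the first batch: Gamma(5 + 257, 13 + 28.5) = Gamma(262, 83/2).
Total count 46 over total exposure 4 kilobases.
After the second batch: Gamma(262 + 46, 83/2 + 4) = Gamma(308, 91/2).
Posterior mean = α'/β' = 308/(91/2) = 88/13.

88/13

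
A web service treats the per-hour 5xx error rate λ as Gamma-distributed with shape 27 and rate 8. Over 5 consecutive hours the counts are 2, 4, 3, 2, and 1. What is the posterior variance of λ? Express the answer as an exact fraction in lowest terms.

3/13

Total count: 2 + 4 + 3 + 2 + 1 = 12.
Total exposure: 5 hours.
Conjugate update: add total count to the shape and total exposure to the rate, giving Gamma(39, 13).
Posterior variance = α'/β'² = 39/169 = 3/13.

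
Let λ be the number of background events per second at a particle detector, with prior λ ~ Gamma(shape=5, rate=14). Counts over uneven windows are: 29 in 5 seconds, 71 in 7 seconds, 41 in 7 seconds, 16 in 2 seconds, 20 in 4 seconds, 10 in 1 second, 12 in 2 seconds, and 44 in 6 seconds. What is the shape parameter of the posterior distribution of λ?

Total count: 29 + 71 + 41 + 16 + 20 + 10 + 12 + 44 = 243.
Total exposure: 5 + 7 + 7 + 2 + 4 + 1 + 2 + 6 = 34 seconds.
The Gamma prior is conjugate for the Poisson rate, so λ | data ~ Gamma(5+243, 14+34) = Gamma(248, 48).

248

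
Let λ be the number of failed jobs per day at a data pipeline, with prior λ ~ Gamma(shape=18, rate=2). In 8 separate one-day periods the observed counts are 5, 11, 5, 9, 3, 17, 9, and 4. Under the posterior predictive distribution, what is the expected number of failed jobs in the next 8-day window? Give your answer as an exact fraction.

324/5

Total count: 5 + 11 + 5 + 9 + 3 + 17 + 9 + 4 = 63.
Total exposure: 8 days.
By Gamma–Poisson conjugacy, the posterior is Gamma(α + Σx, β + Σt) = Gamma(18 + 63, 2 + 8) = Gamma(81, 10).
Predictive mean over an 8-day window = T·E[λ|data] = 8·81/10 = 324/5.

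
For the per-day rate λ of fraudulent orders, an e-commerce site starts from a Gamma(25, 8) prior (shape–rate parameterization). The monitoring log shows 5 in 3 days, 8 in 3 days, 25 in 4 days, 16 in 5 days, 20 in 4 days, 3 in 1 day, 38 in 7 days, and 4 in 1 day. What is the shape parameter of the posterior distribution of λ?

144

Total count: 5 + 8 + 25 + 16 + 20 + 3 + 38 + 4 = 119.
Total exposure: 3 + 3 + 4 + 5 + 4 + 1 + 7 + 1 = 28 days.
By Gamma–Poisson conjugacy, the posterior is Gamma(α + Σx, β + Σt) = Gamma(25 + 119, 8 + 28) = Gamma(144, 36).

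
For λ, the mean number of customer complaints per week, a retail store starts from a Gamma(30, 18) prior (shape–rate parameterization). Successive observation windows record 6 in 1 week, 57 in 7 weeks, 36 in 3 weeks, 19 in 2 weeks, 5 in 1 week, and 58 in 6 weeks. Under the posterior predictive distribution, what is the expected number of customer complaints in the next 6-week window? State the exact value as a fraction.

Total count: 6 + 57 + 36 + 19 + 5 + 58 = 181.
Total exposure: 1 + 7 + 3 + 2 + 1 + 6 = 20 weeks.
The Gamma prior is conjugate for the Poisson rate, so λ | data ~ Gamma(30+181, 18+20) = Gamma(211, 38).
Predictive mean over a 6-week window = T·E[λ|data] = 6·211/38 = 633/19.

633/19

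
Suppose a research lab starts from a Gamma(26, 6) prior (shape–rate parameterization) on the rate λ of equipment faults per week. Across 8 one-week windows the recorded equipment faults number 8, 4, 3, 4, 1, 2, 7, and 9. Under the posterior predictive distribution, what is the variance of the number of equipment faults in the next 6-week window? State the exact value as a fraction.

Total count: 8 + 4 + 3 + 4 + 1 + 2 + 7 + 9 = 38.
Total exposure: 8 weeks.
Conjugate update: add total count to the shape and total exposure to the rate, giving Gamma(64, 14).
The posterior predictive for a window of length T is Negative Binomial with variance T·α'·(β'+T)/β'² = 6·64·20/196 = 1920/49.

1920/49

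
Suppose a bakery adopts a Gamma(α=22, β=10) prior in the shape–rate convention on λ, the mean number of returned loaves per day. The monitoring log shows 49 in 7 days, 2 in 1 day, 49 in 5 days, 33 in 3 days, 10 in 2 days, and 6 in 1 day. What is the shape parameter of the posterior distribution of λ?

171

Total count: 49 + 2 + 49 + 33 + 10 + 6 = 149.
Total exposure: 7 + 1 + 5 + 3 + 2 + 1 = 19 days.
Conjugate update: add total count to the shape and total exposure to the rate, giving Gamma(171, 29).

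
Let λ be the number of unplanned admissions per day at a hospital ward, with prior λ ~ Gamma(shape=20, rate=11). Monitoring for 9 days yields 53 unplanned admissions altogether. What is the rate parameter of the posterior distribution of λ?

Total count 53 over total exposure 9 days.
Gamma(α, β) with Poisson data over total exposure Σt gives posterior Gamma(α+Σx, β+Σt) = Gamma(73, 20).

20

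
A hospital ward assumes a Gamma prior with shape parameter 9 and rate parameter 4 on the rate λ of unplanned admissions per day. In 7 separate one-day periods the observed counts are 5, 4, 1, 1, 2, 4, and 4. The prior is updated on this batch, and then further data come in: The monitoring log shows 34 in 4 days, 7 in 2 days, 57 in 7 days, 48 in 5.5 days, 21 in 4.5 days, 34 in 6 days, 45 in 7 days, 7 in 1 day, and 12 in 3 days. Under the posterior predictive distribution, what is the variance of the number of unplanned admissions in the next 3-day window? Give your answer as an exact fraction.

Total count: 5 + 4 + 1 + 1 + 2 + 4 + 4 = 21.
Total exposure: 7 days.
After the first batch: Gamma(9 + 21, 4 + 7) = Gamma(30, 11).
Total count: 34 + 7 + 57 + 48 + 21 + 34 + 45 + 7 + 12 = 265.
Total exposure: 4 + 2 + 7 + 5.5 + 4.5 + 6 + 7 + 1 + 3 = 40 days.
After the second batch: Gamma(30 + 265, 11 + 40) = Gamma(295, 51).
The posterior predictive for a window of length T is Negative Binomial with variance T·α'·(β'+T)/β'² = 3·295·54/2601 = 5310/289.

5310/289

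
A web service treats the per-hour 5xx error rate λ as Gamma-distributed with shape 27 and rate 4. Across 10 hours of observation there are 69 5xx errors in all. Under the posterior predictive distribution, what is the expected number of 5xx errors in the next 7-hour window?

Total count 69 over total exposure 10 hours.
The Gamma prior is conjugate for the Poisson rate, so λ | data ~ Gamma(27+69, 4+10) = Gamma(96, 14).
Predictive mean over a 7-hour window = T·E[λ|data] = 7·96/14 = 48.

48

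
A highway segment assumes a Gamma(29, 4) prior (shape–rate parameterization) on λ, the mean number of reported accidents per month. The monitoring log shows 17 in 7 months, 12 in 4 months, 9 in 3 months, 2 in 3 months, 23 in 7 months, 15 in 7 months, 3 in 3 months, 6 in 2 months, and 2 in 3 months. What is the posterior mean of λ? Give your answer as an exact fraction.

Total count: 17 + 12 + 9 + 2 + 23 + 15 + 3 + 6 + 2 = 89.
Total exposure: 7 + 4 + 3 + 3 + 7 + 7 + 3 + 2 + 3 = 39 months.
Gamma(α, β) with Poisson data over total exposure Σt gives posterior Gamma(α+Σx, β+Σt) = Gamma(118, 43).
Posterior mean = α'/β' = 118/43.

118/43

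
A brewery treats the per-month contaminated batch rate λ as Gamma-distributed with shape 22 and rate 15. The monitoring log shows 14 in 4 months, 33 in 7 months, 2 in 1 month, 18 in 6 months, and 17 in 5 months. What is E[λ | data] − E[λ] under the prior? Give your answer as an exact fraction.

377/285

Total count: 14 + 33 + 2 + 18 + 17 = 84.
Total exposure: 4 + 7 + 1 + 6 + 5 = 23 months.
Posterior: α' = 22 + 84 = 106, β' = 15 + 23 = 38.
Posterior mean = 106/38 = 53/19; prior mean = 22/15 = 22/15. Difference = 53/19 − 22/15 = 377/285.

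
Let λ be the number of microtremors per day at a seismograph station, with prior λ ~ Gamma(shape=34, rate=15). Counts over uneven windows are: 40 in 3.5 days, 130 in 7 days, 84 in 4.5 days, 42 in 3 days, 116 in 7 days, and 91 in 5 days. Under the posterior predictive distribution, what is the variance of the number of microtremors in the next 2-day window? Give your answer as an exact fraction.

16826/675

Total count: 40 + 130 + 84 + 42 + 116 + 91 = 503.
Total exposure: 3.5 + 7 + 4.5 + 3 + 7 + 5 = 30 days.
Gamma(α, β) with Poisson data over total exposure Σt gives posterior Gamma(α+Σx, β+Σt) = Gamma(537, 45).
The posterior predictive for a window of length T is Negative Binomial with variance T·α'·(β'+T)/β'² = 2·537·47/2025 = 16826/675.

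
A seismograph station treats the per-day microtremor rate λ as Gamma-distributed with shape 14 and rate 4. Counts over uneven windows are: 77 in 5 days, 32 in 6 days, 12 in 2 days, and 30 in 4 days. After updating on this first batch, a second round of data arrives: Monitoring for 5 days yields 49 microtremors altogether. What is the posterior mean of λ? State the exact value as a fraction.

107/13

Total count: 77 + 32 + 12 + 30 = 151.
Total exposure: 5 + 6 + 2 + 4 = 17 days.
After the first batch: Gamma(14 + 151, 4 + 17) = Gamma(165, 21).
Total count 49 over total exposure 5 days.
After the second batch: Gamma(165 + 49, 21 + 5) = Gamma(214, 26).
Posterior mean = α'/β' = 214/26 = 107/13.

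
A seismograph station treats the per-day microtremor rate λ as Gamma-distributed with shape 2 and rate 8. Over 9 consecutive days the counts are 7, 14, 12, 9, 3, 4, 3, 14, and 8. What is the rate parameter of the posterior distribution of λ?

17

Total count: 7 + 14 + 12 + 9 + 3 + 4 + 3 + 14 + 8 = 74.
Total exposure: 9 days.
Gamma(α, β) with Poisson data over total exposure Σt gives posterior Gamma(α+Σx, β+Σt) = Gamma(76, 17).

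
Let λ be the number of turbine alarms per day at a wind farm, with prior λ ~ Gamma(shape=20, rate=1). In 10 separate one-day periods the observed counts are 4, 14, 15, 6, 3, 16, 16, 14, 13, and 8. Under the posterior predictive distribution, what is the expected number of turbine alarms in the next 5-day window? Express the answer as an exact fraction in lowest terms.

Total count: 4 + 14 + 15 + 6 + 3 + 16 + 16 + 14 + 13 + 8 = 109.
Total exposure: 10 days.
By Gamma–Poisson conjugacy, the posterior is Gamma(α + Σx, β + Σt) = Gamma(20 + 109, 1 + 10) = Gamma(129, 11).
Predictive mean over a 5-day window = T·E[λ|data] = 5·129/11 = 645/11.

645/11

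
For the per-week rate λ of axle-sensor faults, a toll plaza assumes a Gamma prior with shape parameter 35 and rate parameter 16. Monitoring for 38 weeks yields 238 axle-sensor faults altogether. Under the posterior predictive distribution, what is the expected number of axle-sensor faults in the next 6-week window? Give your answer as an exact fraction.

91/3

Total count 238 over total exposure 38 weeks.
The Gamma prior is conjugate for the Poisson rate, so λ | data ~ Gamma(35+238, 16+38) = Gamma(273, 54).
Predictive mean over a 6-week window = T·E[λ|data] = 6·273/54 = 91/3.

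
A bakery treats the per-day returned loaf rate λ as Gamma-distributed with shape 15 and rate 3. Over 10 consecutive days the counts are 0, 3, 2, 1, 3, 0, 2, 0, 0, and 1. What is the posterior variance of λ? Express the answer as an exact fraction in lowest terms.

27/169

Total count: 0 + 3 + 2 + 1 + 3 + 0 + 2 + 0 + 0 + 1 = 12.
Total exposure: 10 days.
Gamma(α, β) with Poisson data over total exposure Σt gives posterior Gamma(α+Σx, β+Σt) = Gamma(27, 13).
Posterior variance = α'/β'² = 27/169.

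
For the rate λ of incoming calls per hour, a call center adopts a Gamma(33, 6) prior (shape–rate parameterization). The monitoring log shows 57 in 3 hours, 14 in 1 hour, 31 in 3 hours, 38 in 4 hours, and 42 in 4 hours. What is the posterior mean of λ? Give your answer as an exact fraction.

215/21

Total count: 57 + 14 + 31 + 38 + 42 = 182.
Total exposure: 3 + 1 + 3 + 4 + 4 = 15 hours.
Posterior: α' = 33 + 182 = 215, β' = 6 + 15 = 21.
Posterior mean = α'/β' = 215/21.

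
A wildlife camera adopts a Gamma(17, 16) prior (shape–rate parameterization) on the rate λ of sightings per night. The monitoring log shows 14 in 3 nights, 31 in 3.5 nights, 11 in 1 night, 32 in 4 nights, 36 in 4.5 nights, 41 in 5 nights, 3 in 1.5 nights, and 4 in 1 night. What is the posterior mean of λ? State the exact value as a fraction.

378/79

Total count: 14 + 31 + 11 + 32 + 36 + 41 + 3 + 4 = 172.
Total exposure: 3 + 3.5 + 1 + 4 + 4.5 + 5 + 1.5 + 1 = 23.5 nights.
The Gamma prior is conjugate for the Poisson rate, so λ | data ~ Gamma(17+172, 16+23.5) = Gamma(189, 79/2).
Posterior mean = α'/β' = 189/(79/2) = 378/79.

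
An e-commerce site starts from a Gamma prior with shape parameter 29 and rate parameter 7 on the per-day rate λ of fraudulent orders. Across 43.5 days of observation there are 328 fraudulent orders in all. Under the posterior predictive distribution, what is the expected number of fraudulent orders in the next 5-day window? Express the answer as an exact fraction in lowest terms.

3570/101

Total count 328 over total exposure 43.5 days.
The Gamma prior is conjugate for the Poisson rate, so λ | data ~ Gamma(29+328, 7+43.5) = Gamma(357, 101/2).
Predictive mean over a 5-day window = T·E[λ|data] = 5·357/(101/2) = 3570/101.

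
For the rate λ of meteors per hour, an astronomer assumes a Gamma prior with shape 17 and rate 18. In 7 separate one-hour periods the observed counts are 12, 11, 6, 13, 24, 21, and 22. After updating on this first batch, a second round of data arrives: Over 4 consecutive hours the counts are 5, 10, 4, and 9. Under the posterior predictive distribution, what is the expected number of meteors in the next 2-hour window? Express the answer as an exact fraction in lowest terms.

Total count: 12 + 11 + 6 + 13 + 24 + 21 + 22 = 109.
Total exposure: 7 hours.
After the first batch: Gamma(17 + 109, 18 + 7) = Gamma(126, 25).
Total count: 5 + 10 + 4 + 9 = 28.
Total exposure: 4 hours.
After the second batch: Gamma(126 + 28, 25 + 4) = Gamma(154, 29).
Predictive mean over a 2-hour window = T·E[λ|data] = 2·154/29 = 308/29.

308/29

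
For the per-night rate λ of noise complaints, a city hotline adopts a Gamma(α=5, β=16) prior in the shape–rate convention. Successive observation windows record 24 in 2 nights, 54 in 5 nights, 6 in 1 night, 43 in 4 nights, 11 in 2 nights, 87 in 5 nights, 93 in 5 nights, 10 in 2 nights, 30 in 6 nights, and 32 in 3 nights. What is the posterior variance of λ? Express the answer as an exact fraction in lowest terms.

395/2601

Total count: 24 + 54 + 6 + 43 + 11 + 87 + 93 + 10 + 30 + 32 = 390.
Total exposure: 2 + 5 + 1 + 4 + 2 + 5 + 5 + 2 + 6 + 3 = 35 nights.
The Gamma prior is conjugate for the Poisson rate, so λ | data ~ Gamma(5+390, 16+35) = Gamma(395, 51).
Posterior variance = α'/β'² = 395/2601.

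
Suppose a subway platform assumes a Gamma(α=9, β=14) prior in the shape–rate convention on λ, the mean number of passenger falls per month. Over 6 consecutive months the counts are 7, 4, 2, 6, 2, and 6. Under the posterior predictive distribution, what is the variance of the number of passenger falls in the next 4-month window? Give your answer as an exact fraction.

216/25

Total count: 7 + 4 + 2 + 6 + 2 + 6 = 27.
Total exposure: 6 months.
By Gamma–Poisson conjugacy, the posterior is Gamma(α + Σx, β + Σt) = Gamma(9 + 27, 14 + 6) = Gamma(36, 20).
The posterior predictive for a window of length T is Negative Binomial with variance T·α'·(β'+T)/β'² = 4·36·24/400 = 216/25.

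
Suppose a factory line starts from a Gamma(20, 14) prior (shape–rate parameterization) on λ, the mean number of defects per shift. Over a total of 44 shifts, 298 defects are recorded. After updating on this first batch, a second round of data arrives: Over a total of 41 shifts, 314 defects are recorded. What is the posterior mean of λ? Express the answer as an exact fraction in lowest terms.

632/99

Total count 298 over total exposure 44 shifts.
After the first batch: Gamma(20 + 298, 14 + 44) = Gamma(318, 58).
Total count 314 over total exposure 41 shifts.
After the second batch: Gamma(318 + 314, 58 + 41) = Gamma(632, 99).
Posterior mean = α'/β' = 632/99.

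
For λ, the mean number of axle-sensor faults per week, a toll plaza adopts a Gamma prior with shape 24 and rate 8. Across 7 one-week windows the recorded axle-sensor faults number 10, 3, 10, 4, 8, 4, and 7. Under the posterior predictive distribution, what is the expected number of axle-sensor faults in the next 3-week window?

14

Total count: 10 + 3 + 10 + 4 + 8 + 4 + 7 = 46.
Total exposure: 7 weeks.
By Gamma–Poisson conjugacy, the posterior is Gamma(α + Σx, β + Σt) = Gamma(24 + 46, 8 + 7) = Gamma(70, 15).
Predictive mean over a 3-week window = T·E[λ|data] = 3·70/15 = 14.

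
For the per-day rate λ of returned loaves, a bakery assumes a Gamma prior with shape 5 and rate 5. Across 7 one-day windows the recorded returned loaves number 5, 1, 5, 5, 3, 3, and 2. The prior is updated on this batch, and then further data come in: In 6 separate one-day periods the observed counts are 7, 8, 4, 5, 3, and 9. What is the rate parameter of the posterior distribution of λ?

Total count: 5 + 1 + 5 + 5 + 3 + 3 + 2 = 24.
Total exposure: 7 days.
After the first batch: Gamma(5 + 24, 5 + 7) = Gamma(29, 12).
Total count: 7 + 8 + 4 + 5 + 3 + 9 = 36.
Total exposure: 6 days.
After the second batch: Gamma(29 + 36, 12 + 6) = Gamma(65, 18).

18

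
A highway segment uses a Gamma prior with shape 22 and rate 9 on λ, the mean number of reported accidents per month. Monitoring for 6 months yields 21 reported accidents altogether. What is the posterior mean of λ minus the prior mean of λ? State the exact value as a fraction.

Total count 21 over total exposure 6 months.
Gamma(α, β) with Poisson data over total exposure Σt gives posterior Gamma(α+Σx, β+Σt) = Gamma(43, 15).
Posterior mean = 43/15 = 43/15; prior mean = 22/9 = 22/9. Difference = 43/15 − 22/9 = 19/45.

19/45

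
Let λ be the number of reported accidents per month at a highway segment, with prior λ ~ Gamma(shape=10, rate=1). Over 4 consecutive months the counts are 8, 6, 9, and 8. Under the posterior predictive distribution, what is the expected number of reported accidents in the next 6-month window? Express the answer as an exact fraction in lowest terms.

Total count: 8 + 6 + 9 + 8 = 31.
Total exposure: 4 months.
Gamma(α, β) with Poisson data over total exposure Σt gives posterior Gamma(α+Σx, β+Σt) = Gamma(41, 5).
Predictive mean over a 6-month window = T·E[λ|data] = 6·41/5 = 246/5.

246/5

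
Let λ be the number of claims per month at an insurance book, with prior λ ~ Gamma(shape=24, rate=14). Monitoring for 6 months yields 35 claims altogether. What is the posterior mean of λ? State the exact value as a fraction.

59/20

Total count 35 over total exposure 6 months.
By Gamma–Poisson conjugacy, the posterior is Gamma(α + Σx, β + Σt) = Gamma(24 + 35, 14 + 6) = Gamma(59, 20).
Posterior mean = α'/β' = 59/20.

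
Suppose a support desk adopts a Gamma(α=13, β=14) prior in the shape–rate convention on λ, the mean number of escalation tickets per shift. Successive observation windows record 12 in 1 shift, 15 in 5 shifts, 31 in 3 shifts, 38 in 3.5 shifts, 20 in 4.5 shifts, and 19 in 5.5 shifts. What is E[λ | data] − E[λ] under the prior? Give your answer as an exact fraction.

3195/1022

Total count: 12 + 15 + 31 + 38 + 20 + 19 = 135.
Total exposure: 1 + 5 + 3 + 3.5 + 4.5 + 5.5 = 22.5 shifts.
The Gamma prior is conjugate for the Poisson rate, so λ | data ~ Gamma(13+135, 14+22.5) = Gamma(148, 73/2).
Posterior mean = 148/(73/2) = 296/73; prior mean = 13/14 = 13/14. Difference = 296/73 − 13/14 = 3195/1022.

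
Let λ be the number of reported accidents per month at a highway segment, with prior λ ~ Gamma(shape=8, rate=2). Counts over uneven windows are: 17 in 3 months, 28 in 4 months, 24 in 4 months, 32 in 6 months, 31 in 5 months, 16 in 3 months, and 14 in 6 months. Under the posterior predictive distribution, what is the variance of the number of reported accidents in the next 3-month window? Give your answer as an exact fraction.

2040/121

Total count: 17 + 28 + 24 + 32 + 31 + 16 + 14 = 162.
Total exposure: 3 + 4 + 4 + 6 + 5 + 3 + 6 = 31 months.
Conjugate update: add total count to the shape and total exposure to the rate, giving Gamma(170, 33).
The posterior predictive for a window of length T is Negative Binomial with variance T·α'·(β'+T)/β'² = 3·170·36/1089 = 2040/121.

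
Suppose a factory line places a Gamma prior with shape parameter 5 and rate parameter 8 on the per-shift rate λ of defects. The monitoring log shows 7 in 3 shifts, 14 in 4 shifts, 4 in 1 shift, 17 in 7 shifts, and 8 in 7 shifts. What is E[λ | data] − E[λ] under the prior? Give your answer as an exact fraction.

Total count: 7 + 14 + 4 + 17 + 8 = 50.
Total exposure: 3 + 4 + 1 + 7 + 7 = 22 shifts.
The Gamma prior is conjugate for the Poisson rate, so λ | data ~ Gamma(5+50, 8+22) = Gamma(55, 30).
Posterior mean = 55/30 = 11/6; prior mean = 5/8 = 5/8. Difference = 11/6 − 5/8 = 29/24.

29/24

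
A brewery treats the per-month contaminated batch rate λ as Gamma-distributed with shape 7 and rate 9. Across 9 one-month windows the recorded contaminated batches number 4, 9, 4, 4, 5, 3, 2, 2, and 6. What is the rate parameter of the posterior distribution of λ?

18

Total count: 4 + 9 + 4 + 4 + 5 + 3 + 2 + 2 + 6 = 39.
Total exposure: 9 months.
Conjugate update: add total count to the shape and total exposure to the rate, giving Gamma(46, 18).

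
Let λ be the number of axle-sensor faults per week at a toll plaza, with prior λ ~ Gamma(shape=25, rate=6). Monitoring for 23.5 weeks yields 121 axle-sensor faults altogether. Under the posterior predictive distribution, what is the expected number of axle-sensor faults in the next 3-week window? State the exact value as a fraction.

876/59

Total count 121 over total exposure 23.5 weeks.
Gamma(α, β) with Poisson data over total exposure Σt gives posterior Gamma(α+Σx, β+Σt) = Gamma(146, 59/2).
Predictive mean over a 3-week window = T·E[λ|data] = 3·146/(59/2) = 876/59.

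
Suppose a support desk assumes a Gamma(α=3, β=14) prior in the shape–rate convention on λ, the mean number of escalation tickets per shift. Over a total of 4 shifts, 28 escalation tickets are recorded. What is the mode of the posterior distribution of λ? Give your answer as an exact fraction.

5/3

Total count 28 over total exposure 4 shifts.
Conjugate update: add total count to the shape and total exposure to the rate, giving Gamma(31, 18).
Posterior mode = (α'−1)/β' = 30/18 = 5/3.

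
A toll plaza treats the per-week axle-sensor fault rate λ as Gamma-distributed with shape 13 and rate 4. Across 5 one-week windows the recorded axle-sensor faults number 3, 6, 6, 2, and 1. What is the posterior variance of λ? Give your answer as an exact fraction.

31/81

Total count: 3 + 6 + 6 + 2 + 1 = 18.
Total exposure: 5 weeks.
By Gamma–Poisson conjugacy, the posterior is Gamma(α + Σx, β + Σt) = Gamma(13 + 18, 4 + 5) = Gamma(31, 9).
Posterior variance = α'/β'² = 31/81.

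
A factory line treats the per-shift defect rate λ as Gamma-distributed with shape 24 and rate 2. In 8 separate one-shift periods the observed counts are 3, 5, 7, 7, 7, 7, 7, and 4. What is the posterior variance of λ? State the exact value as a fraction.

71/100

Total count: 3 + 5 + 7 + 7 + 7 + 7 + 7 + 4 = 47.
Total exposure: 8 shifts.
By Gamma–Poisson conjugacy, the posterior is Gamma(α + Σx, β + Σt) = Gamma(24 + 47, 2 + 8) = Gamma(71, 10).
Posterior variance = α'/β'² = 71/100.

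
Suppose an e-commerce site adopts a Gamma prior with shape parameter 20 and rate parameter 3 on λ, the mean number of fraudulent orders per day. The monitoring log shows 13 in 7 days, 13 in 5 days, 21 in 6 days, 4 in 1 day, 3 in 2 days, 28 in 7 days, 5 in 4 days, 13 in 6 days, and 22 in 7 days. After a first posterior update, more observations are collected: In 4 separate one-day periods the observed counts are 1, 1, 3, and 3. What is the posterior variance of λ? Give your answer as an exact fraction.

Total count: 13 + 13 + 21 + 4 + 3 + 28 + 5 + 13 + 22 = 122.
Total exposure: 7 + 5 + 6 + 1 + 2 + 7 + 4 + 6 + 7 = 45 days.
After the first batch: Gamma(20 + 122, 3 + 45) = Gamma(142, 48).
Total count: 1 + 1 + 3 + 3 = 8.
Total exposure: 4 days.
After the second batch: Gamma(142 + 8, 48 + 4) = Gamma(150, 52).
Posterior variance = α'/β'² = 150/2704 = 75/1352.

75/1352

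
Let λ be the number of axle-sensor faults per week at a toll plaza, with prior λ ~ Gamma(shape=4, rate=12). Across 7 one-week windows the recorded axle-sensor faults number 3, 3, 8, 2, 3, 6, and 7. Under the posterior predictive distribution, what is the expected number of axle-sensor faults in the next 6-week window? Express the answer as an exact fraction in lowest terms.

216/19

Total count: 3 + 3 + 8 + 2 + 3 + 6 + 7 = 32.
Total exposure: 7 weeks.
Gamma(α, β) with Poisson data over total exposure Σt gives posterior Gamma(α+Σx, β+Σt) = Gamma(36, 19).
Predictive mean over a 6-week window = T·E[λ|data] = 6·36/19 = 216/19.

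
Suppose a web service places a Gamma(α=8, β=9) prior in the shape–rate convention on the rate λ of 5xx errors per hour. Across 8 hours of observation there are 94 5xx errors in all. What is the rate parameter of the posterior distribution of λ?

Total count 94 over total exposure 8 hours.
Posterior: α' = 8 + 94 = 102, β' = 9 + 8 = 17.

17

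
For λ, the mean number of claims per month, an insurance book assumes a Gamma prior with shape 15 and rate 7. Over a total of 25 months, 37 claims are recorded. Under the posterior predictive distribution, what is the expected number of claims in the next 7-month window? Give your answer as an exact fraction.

91/8

Total count 37 over total exposure 25 months.
Posterior: α' = 15 + 37 = 52, β' = 7 + 25 = 32.
Predictive mean over a 7-month window = T·E[λ|data] = 7·52/32 = 91/8.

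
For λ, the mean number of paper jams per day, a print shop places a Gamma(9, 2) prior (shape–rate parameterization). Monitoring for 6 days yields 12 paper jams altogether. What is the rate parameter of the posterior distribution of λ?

8

Total count 12 over total exposure 6 days.
Posterior: α' = 9 + 12 = 21, β' = 2 + 6 = 8.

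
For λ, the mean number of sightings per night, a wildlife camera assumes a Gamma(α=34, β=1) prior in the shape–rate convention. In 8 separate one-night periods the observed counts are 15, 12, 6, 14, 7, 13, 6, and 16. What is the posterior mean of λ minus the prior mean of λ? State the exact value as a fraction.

-61/3

Total count: 15 + 12 + 6 + 14 + 7 + 13 + 6 + 16 = 89.
Total exposure: 8 nights.
Gamma(α, β) with Poisson data over total exposure Σt gives posterior Gamma(α+Σx, β+Σt) = Gamma(123, 9).
Posterior mean = 123/9 = 41/3; prior mean = 34/1 = 34. Difference = 41/3 − 34 = -61/3.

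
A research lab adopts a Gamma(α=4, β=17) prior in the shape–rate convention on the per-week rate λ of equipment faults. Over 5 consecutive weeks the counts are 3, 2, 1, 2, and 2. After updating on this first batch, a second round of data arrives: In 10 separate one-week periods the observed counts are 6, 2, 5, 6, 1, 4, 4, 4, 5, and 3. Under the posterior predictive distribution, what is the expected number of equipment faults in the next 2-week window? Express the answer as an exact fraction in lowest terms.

Total count: 3 + 2 + 1 + 2 + 2 = 10.
Total exposure: 5 weeks.
After the first batch: Gamma(4 + 10, 17 + 5) = Gamma(14, 22).
Total count: 6 + 2 + 5 + 6 + 1 + 4 + 4 + 4 + 5 + 3 = 40.
Total exposure: 10 weeks.
After the second batch: Gamma(14 + 40, 22 + 10) = Gamma(54, 32).
Predictive mean over a 2-week window = T·E[λ|data] = 2·54/32 = 27/8.

27/8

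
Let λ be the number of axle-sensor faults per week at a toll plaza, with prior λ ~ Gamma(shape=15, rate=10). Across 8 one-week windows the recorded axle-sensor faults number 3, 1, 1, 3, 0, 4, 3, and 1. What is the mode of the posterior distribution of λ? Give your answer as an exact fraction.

Total count: 3 + 1 + 1 + 3 + 0 + 4 + 3 + 1 = 16.
Total exposure: 8 weeks.
Posterior: α' = 15 + 16 = 31, β' = 10 + 8 = 18.
Posterior mode = (α'−1)/β' = 30/18 = 5/3.

5/3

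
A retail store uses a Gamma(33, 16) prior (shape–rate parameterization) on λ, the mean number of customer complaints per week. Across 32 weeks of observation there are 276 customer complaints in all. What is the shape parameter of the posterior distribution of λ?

Total count 276 over total exposure 32 weeks.
By Gamma–Poisson conjugacy, the posterior is Gamma(α + Σx, β + Σt) = Gamma(33 + 276, 16 + 32) = Gamma(309, 48).

309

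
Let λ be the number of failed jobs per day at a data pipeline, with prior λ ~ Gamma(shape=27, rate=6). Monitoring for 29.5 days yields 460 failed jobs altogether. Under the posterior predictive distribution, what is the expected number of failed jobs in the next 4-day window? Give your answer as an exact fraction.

Total count 460 over total exposure 29.5 days.
Gamma(α, β) with Poisson data over total exposure Σt gives posterior Gamma(α+Σx, β+Σt) = Gamma(487, 71/2).
Predictive mean over a 4-day window = T·E[λ|data] = 4·487/(71/2) = 3896/71.

3896/71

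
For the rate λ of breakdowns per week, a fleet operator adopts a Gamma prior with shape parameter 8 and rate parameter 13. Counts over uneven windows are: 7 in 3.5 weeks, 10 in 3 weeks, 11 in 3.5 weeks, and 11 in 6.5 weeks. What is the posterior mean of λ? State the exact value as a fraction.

94/59

Total count: 7 + 10 + 11 + 11 = 39.
Total exposure: 3.5 + 3 + 3.5 + 6.5 = 16.5 weeks.
Gamma(α, β) with Poisson data over total exposure Σt gives posterior Gamma(α+Σx, β+Σt) = Gamma(47, 59/2).
Posterior mean = α'/β' = 47/(59/2) = 94/59.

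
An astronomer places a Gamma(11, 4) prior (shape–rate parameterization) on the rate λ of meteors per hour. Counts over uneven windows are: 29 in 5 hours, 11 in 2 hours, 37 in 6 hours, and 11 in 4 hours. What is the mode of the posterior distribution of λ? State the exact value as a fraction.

14/3

Total count: 29 + 11 + 37 + 11 = 88.
Total exposure: 5 + 2 + 6 + 4 = 17 hours.
By Gamma–Poisson conjugacy, the posterior is Gamma(α + Σx, β + Σt) = Gamma(11 + 88, 4 + 17) = Gamma(99, 21).
Posterior mode = (α'−1)/β' = 98/21 = 14/3.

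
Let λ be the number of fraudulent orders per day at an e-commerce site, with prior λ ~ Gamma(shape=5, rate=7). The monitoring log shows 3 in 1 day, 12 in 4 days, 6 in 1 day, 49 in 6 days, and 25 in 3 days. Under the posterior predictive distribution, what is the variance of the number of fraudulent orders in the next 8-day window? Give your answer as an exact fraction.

Total count: 3 + 12 + 6 + 49 + 25 = 95.
Total exposure: 1 + 4 + 1 + 6 + 3 = 15 days.
Posterior: α' = 5 + 95 = 100, β' = 7 + 15 = 22.
The posterior predictive for a window of length T is Negative Binomial with variance T·α'·(β'+T)/β'² = 8·100·30/484 = 6000/121.

6000/121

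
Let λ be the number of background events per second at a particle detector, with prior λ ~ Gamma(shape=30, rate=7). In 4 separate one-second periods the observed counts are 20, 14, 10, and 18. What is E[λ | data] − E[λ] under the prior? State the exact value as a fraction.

314/77

Total count: 20 + 14 + 10 + 18 = 62.
Total exposure: 4 seconds.
Posterior: α' = 30 + 62 = 92, β' = 7 + 4 = 11.
Posterior mean = 92/11 = 92/11; prior mean = 30/7 = 30/7. Difference = 92/11 − 30/7 = 314/77.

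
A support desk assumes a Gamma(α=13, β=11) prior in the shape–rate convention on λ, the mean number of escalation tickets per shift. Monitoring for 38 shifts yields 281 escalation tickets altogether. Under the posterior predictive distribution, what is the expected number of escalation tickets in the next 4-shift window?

24

Total count 281 over total exposure 38 shifts.
Gamma(α, β) with Poisson data over total exposure Σt gives posterior Gamma(α+Σx, β+Σt) = Gamma(294, 49).
Predictive mean over a 4-shift window = T·E[λ|data] = 4·294/49 = 24.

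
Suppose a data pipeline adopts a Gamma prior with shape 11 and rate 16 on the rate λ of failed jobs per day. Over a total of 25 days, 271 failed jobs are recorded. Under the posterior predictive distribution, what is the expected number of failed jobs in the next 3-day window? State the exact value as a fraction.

846/41

Total count 271 over total exposure 25 days.
Posterior: α' = 11 + 271 = 282, β' = 16 + 25 = 41.
Predictive mean over a 3-day window = T·E[λ|data] = 3·282/41 = 846/41.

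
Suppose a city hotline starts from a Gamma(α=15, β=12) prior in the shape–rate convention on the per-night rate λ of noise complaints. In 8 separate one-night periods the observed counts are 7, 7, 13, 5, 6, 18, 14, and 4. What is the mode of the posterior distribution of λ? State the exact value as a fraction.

22/5

Total count: 7 + 7 + 13 + 5 + 6 + 18 + 14 + 4 = 74.
Total exposure: 8 nights.
Conjugate update: add total count to the shape and total exposure to the rate, giving Gamma(89, 20).
Posterior mode = (α'−1)/β' = 88/20 = 22/5.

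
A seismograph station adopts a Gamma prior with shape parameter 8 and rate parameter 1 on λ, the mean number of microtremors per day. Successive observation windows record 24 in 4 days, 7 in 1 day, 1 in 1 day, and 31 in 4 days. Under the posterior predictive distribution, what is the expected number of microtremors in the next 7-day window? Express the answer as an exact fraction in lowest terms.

497/11

Total count: 24 + 7 + 1 + 31 = 63.
Total exposure: 4 + 1 + 1 + 4 = 10 days.
By Gamma–Poisson conjugacy, the posterior is Gamma(α + Σx, β + Σt) = Gamma(8 + 63, 1 + 10) = Gamma(71, 11).
Predictive mean over a 7-day window = T·E[λ|data] = 7·71/11 = 497/11.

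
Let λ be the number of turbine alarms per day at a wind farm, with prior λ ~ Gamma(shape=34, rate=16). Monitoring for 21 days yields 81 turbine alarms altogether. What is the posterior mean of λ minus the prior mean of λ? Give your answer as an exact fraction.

Total count 81 over total exposure 21 days.
Posterior: α' = 34 + 81 = 115, β' = 16 + 21 = 37.
Posterior mean = 115/37 = 115/37; prior mean = 34/16 = 17/8. Difference = 115/37 − 17/8 = 291/296.

291/296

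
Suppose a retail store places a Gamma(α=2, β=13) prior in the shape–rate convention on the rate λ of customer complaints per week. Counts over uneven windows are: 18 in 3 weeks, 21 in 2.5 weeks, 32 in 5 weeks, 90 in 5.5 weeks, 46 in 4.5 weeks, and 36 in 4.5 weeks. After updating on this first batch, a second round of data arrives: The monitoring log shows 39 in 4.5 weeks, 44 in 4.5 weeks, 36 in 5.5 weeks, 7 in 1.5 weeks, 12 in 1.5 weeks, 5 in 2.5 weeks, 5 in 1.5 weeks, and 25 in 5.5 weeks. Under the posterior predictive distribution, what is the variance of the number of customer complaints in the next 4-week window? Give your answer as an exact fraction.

115368/4225

Total count: 18 + 21 + 32 + 90 + 46 + 36 = 243.
Total exposure: 3 + 2.5 + 5 + 5.5 + 4.5 + 4.5 = 25 weeks.
After the first batch: Gamma(2 + 243, 13 + 25) = Gamma(245, 38).
Total count: 39 + 44 + 36 + 7 + 12 + 5 + 5 + 25 = 173.
Total exposure: 4.5 + 4.5 + 5.5 + 1.5 + 1.5 + 2.5 + 1.5 + 5.5 = 27 weeks.
After the second batch: Gamma(245 + 173, 38 + 27) = Gamma(418, 65).
The posterior predictive for a window of length T is Negative Binomial with variance T·α'·(β'+T)/β'² = 4·418·69/4225 = 115368/4225.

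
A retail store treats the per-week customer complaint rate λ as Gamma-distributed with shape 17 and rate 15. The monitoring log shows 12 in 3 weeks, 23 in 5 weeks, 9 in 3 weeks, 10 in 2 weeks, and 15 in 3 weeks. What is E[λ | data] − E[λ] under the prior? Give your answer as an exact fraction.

Total count: 12 + 23 + 9 + 10 + 15 = 69.
Total exposure: 3 + 5 + 3 + 2 + 3 = 16 weeks.
By Gamma–Poisson conjugacy, the posterior is Gamma(α + Σx, β + Σt) = Gamma(17 + 69, 15 + 16) = Gamma(86, 31).
Posterior mean = 86/31 = 86/31; prior mean = 17/15 = 17/15. Difference = 86/31 − 17/15 = 763/465.

763/465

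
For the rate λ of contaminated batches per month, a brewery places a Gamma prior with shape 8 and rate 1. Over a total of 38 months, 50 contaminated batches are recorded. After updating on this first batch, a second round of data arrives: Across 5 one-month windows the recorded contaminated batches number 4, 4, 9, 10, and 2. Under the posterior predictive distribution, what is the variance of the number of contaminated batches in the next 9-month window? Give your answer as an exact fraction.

Total count 50 over total exposure 38 months.
After the first batch: Gamma(8 + 50, 1 + 38) = Gamma(58, 39).
Total count: 4 + 4 + 9 + 10 + 2 = 29.
Total exposure: 5 months.
After the second batch: Gamma(58 + 29, 39 + 5) = Gamma(87, 44).
The posterior predictive for a window of length T is Negative Binomial with variance T·α'·(β'+T)/β'² = 9·87·53/1936 = 41499/1936.

41499/1936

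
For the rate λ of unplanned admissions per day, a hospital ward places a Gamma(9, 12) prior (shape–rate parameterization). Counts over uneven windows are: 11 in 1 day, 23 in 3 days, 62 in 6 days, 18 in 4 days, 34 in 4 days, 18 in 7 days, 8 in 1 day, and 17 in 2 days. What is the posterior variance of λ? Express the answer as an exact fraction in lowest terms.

Total count: 11 + 23 + 62 + 18 + 34 + 18 + 8 + 17 = 191.
Total exposure: 1 + 3 + 6 + 4 + 4 + 7 + 1 + 2 = 28 days.
Conjugate update: add total count to the shape and total exposure to the rate, giving Gamma(200, 40).
Posterior variance = α'/β'² = 200/1600 = 1/8.

1/8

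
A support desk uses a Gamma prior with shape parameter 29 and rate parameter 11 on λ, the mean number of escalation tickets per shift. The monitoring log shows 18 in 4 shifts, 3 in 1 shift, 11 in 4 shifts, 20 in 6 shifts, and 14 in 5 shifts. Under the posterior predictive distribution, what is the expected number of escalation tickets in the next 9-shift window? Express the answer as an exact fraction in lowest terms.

Total count: 18 + 3 + 11 + 20 + 14 = 66.
Total exposure: 4 + 1 + 4 + 6 + 5 = 20 shifts.
By Gamma–Poisson conjugacy, the posterior is Gamma(α + Σx, β + Σt) = Gamma(29 + 66, 11 + 20) = Gamma(95, 31).
Predictive mean over a 9-shift window = T·E[λ|data] = 9·95/31 = 855/31.

855/31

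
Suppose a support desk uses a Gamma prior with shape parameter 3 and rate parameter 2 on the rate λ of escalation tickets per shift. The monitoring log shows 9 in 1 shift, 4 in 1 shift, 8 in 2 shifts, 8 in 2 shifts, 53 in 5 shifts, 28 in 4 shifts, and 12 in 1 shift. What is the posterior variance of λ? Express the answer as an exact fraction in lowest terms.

Total count: 9 + 4 + 8 + 8 + 53 + 28 + 12 = 122.
Total exposure: 1 + 1 + 2 + 2 + 5 + 4 + 1 = 16 shifts.
By Gamma–Poisson conjugacy, the posterior is Gamma(α + Σx, β + Σt) = Gamma(3 + 122, 2 + 16) = Gamma(125, 18).
Posterior variance = α'/β'² = 125/324.

125/324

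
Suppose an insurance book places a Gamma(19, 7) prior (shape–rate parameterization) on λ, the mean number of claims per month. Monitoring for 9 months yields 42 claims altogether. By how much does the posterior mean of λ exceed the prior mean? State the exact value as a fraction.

123/112

Total count 42 over total exposure 9 months.
The Gamma prior is conjugate for the Poisson rate, so λ | data ~ Gamma(19+42, 7+9) = Gamma(61, 16).
Posterior mean = 61/16 = 61/16; prior mean = 19/7 = 19/7. Difference = 61/16 − 19/7 = 123/112.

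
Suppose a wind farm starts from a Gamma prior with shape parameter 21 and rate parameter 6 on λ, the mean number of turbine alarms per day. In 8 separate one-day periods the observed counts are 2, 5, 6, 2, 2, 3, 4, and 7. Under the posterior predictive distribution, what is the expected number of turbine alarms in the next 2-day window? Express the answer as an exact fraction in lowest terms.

52/7

Total count: 2 + 5 + 6 + 2 + 2 + 3 + 4 + 7 = 31.
Total exposure: 8 days.
Gamma(α, β) with Poisson data over total exposure Σt gives posterior Gamma(α+Σx, β+Σt) = Gamma(52, 14).
Predictive mean over a 2-day window = T·E[λ|data] = 2·52/14 = 52/7.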